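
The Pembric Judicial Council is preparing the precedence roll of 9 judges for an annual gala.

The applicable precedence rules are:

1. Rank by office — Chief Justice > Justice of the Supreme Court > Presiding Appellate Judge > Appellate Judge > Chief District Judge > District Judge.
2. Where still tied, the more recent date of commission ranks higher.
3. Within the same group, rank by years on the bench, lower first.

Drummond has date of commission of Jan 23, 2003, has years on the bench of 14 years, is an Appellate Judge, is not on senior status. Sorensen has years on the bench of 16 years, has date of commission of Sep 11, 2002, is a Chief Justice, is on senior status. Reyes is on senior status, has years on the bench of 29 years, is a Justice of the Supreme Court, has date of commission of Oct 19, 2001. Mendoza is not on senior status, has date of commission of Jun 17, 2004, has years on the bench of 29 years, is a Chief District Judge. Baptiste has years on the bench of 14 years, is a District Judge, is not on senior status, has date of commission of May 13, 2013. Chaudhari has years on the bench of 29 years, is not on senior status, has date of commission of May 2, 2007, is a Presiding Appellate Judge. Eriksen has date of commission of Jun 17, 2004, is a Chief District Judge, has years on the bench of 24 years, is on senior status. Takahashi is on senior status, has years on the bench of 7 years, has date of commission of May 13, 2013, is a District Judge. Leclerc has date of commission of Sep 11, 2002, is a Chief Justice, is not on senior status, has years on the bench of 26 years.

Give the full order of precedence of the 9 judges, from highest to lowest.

Sorensen, Leclerc, Reyes, Chaudhari, Drummond, Eriksen, Mendoza, Takahashi, Baptiste

By office: Sorensen and Leclerc (Chief Justice); then Reyes (Justice of the Supreme Court); then Chaudhari (Presiding Appellate Judge); then Drummond (Appellate Judge); then Eriksen and Mendoza (Chief District Judge); then Takahashi and Baptiste (District Judge).
Sorensen and Leclerc both have date of commission Sep 11, 2002, so the next rule applies.
Among Sorensen and Leclerc, by years on the bench (lower first): Sorensen (16 years) before Leclerc (26 years).
Eriksen and Mendoza both have date of commission Jun 17, 2004, so the next rule applies.
Among Eriksen and Mendoza, by years on the bench (lower first): Eriksen (24 years) before Mendoza (29 years).
Takahashi and Baptiste both have date of commission May 13, 2013, so the next rule applies.
Among Takahashi and Baptiste, by years on the bench (lower first): Takahashi (7 years) before Baptiste (14 years).
Full order: Sorensen, Leclerc, Reyes, Chaudhari, Drummond, Eriksen, Mendoza, Takahashi, Baptiste.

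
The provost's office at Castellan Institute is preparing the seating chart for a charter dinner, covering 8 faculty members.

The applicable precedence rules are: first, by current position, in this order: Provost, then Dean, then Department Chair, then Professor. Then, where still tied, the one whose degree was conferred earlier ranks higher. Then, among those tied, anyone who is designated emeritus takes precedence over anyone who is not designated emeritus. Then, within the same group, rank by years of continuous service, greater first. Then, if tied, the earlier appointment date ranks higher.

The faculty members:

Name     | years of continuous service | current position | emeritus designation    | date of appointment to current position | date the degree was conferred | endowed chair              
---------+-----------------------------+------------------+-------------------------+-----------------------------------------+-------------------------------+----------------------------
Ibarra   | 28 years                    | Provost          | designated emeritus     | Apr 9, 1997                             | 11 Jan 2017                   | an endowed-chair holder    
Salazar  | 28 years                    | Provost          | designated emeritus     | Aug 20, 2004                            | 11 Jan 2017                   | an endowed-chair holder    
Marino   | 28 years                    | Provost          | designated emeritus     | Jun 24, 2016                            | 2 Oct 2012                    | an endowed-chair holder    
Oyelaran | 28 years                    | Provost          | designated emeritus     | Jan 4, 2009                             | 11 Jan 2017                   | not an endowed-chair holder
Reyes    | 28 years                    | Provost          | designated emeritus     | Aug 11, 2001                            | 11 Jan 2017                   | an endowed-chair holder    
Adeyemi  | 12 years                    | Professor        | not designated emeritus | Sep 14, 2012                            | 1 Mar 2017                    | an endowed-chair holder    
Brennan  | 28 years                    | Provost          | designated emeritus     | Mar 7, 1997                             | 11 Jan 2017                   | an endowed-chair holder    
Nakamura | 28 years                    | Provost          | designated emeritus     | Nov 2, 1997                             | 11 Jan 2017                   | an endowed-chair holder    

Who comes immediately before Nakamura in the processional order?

By current position: Marino, Brennan, Ibarra, Nakamura, Reyes, Salazar and Oyelaran (Provost); then Adeyemi (Professor).
Among Marino, Brennan, Ibarra, Nakamura, Reyes, Salazar and Oyelaran, by date the degree was conferred (earlier first): Marino (2 Oct 2012) before Brennan, Ibarra, Nakamura, Reyes, Salazar and Oyelaran (11 Jan 2017).
Brennan, Ibarra, Nakamura, Reyes, Salazar and Oyelaran are each designated emeritus, so the next rule applies.
Brennan, Ibarra, Nakamura, Reyes, Salazar and Oyelaran all have years of continuous service 28 years, so the next rule applies.
Among Brennan, Ibarra, Nakamura, Reyes, Salazar and Oyelaran, by date of appointment to current position (earlier first): Brennan (Mar 7, 1997) before Ibarra (Apr 9, 1997) before Nakamura (Nov 2, 1997) before Reyes (Aug 11, 2001) before Salazar (Aug 20, 2004) before Oyelaran (Jan 4, 2009).
Order: Marino, Brennan, Ibarra, Nakamura, Reyes, Salazar, Oyelaran, Adeyemi.

Ibarra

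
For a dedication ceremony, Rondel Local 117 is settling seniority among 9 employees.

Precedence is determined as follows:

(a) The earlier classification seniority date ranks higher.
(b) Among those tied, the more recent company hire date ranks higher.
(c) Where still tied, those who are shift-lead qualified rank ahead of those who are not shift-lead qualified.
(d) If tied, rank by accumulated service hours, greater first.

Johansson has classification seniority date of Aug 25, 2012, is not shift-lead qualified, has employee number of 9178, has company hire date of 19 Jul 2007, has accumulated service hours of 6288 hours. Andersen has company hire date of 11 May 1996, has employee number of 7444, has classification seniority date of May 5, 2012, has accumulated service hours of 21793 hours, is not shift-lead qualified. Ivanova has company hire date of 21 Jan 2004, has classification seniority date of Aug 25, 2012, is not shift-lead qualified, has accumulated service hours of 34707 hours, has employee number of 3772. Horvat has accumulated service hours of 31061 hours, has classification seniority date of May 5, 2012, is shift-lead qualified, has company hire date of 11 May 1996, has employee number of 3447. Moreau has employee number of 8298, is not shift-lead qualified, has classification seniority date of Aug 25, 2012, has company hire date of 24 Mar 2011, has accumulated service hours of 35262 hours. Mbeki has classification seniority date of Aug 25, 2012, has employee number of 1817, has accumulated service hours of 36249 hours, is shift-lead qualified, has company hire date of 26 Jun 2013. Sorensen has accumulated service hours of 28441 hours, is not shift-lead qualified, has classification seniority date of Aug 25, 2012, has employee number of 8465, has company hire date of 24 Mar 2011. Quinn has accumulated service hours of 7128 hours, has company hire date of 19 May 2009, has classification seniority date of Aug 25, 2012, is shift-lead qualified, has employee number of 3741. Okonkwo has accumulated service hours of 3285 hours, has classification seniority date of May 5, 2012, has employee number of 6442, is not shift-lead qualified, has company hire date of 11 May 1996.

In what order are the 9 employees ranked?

By classification seniority date (earlier first): Horvat, Andersen and Okonkwo (each May 5, 2012); then Mbeki, Moreau, Sorensen, Quinn, Johansson and Ivanova (each Aug 25, 2012).
Horvat, Andersen and Okonkwo all have company hire date 11 May 1996, so the next rule applies.
Among Horvat, Andersen and Okonkwo, shift-lead qualified before not shift-lead qualified: Horvat (shift-lead qualified) before Andersen and Okonkwo (not shift-lead qualified).
Among Andersen and Okonkwo, by accumulated service hours (higher first): Andersen (21793 hours) before Okonkwo (3285 hours).
Among Mbeki, Moreau, Sorensen, Quinn, Johansson and Ivanova, by company hire date (later first): Mbeki (26 Jun 2013) before Moreau and Sorensen (24 Mar 2011) before Quinn (19 May 2009) before Johansson (19 Jul 2007) before Ivanova (21 Jan 2004).
Moreau and Sorensen are each not shift-lead qualified, so the next rule applies.
Among Moreau and Sorensen, by accumulated service hours (higher first): Moreau (35262 hours) before Sorensen (28441 hours).
Full order: Horvat, Andersen, Okonkwo, Mbeki, Moreau, Sorensen, Quinn, Johansson, Ivanova.

Horvat, Andersen, Okonkwo, Mbeki, Moreau, Sorensen, Quinn, Johansson, Ivanova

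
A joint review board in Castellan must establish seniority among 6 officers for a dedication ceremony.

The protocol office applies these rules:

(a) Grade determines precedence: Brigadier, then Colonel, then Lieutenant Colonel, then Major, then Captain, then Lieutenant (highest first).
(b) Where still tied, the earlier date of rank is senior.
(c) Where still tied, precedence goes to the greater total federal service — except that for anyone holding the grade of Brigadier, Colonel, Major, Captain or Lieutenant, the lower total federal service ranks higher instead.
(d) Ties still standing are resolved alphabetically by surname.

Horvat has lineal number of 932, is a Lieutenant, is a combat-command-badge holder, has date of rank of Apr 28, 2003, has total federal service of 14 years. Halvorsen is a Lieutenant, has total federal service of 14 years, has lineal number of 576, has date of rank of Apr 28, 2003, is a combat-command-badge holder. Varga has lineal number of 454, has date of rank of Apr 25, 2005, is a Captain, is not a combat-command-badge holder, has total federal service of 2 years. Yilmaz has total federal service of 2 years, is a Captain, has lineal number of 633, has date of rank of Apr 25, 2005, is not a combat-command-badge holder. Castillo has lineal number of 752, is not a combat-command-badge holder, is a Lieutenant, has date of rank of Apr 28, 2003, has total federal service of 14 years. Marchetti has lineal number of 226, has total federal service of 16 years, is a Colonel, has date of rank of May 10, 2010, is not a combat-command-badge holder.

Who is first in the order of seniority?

Marchetti

By grade: Marchetti (Colonel); then Varga and Yilmaz (Captain); then Castillo, Halvorsen and Horvat (Lieutenant).
Varga and Yilmaz both have date of rank Apr 25, 2005, so the next rule applies.
Varga and Yilmaz both have total federal service 2 years, so the next rule applies.
Among Varga and Yilmaz, alphabetically by surname: Varga before Yilmaz.
Castillo, Halvorsen and Horvat all have date of rank Apr 28, 2003, so the next rule applies.
Castillo, Halvorsen and Horvat all have total federal service 14 years, so the next rule applies.
Among Castillo, Halvorsen and Horvat, alphabetically by surname: Castillo before Halvorsen before Horvat.
Order: Marchetti, Varga, Yilmaz, Castillo, Halvorsen, Horvat.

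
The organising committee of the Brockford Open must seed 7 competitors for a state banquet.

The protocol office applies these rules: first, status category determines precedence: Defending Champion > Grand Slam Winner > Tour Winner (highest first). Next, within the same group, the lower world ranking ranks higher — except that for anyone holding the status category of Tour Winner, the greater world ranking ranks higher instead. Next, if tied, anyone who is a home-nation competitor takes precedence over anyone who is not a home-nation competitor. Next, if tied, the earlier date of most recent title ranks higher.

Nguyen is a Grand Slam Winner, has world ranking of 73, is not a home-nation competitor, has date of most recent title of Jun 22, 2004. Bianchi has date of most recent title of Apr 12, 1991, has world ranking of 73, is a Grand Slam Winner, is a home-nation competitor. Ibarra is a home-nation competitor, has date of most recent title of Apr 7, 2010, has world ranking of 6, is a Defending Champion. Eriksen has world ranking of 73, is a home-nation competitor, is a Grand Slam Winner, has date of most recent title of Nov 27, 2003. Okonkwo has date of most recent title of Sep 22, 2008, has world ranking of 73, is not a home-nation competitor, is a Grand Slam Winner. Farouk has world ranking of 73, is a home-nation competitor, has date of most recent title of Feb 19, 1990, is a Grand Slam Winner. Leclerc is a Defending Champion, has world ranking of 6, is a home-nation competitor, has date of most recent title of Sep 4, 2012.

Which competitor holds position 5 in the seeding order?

Eriksen

By status category: Ibarra and Leclerc (Defending Champion); then Farouk, Bianchi, Eriksen, Nguyen and Okonkwo (Grand Slam Winner).
Ibarra and Leclerc both have world ranking 6, so the next rule applies.
Ibarra and Leclerc are each a home-nation competitor, so the next rule applies.
Among Ibarra and Leclerc, by date of most recent title (earlier first): Ibarra (Apr 7, 2010) before Leclerc (Sep 4, 2012).
Farouk, Bianchi, Eriksen, Nguyen and Okonkwo all have world ranking 73, so the next rule applies.
Among Farouk, Bianchi, Eriksen, Nguyen and Okonkwo, a home-nation competitor before not a home-nation competitor: Farouk, Bianchi and Eriksen (a home-nation competitor) before Nguyen and Okonkwo (not a home-nation competitor).
Among Farouk, Bianchi and Eriksen, by date of most recent title (earlier first): Farouk (Feb 19, 1990) before Bianchi (Apr 12, 1991) before Eriksen (Nov 27, 2003).
Among Nguyen and Okonkwo, by date of most recent title (earlier first): Nguyen (Jun 22, 2004) before Okonkwo (Sep 22, 2008).
Order: Ibarra, Leclerc, Farouk, Bianchi, Eriksen, Nguyen, Okonkwo.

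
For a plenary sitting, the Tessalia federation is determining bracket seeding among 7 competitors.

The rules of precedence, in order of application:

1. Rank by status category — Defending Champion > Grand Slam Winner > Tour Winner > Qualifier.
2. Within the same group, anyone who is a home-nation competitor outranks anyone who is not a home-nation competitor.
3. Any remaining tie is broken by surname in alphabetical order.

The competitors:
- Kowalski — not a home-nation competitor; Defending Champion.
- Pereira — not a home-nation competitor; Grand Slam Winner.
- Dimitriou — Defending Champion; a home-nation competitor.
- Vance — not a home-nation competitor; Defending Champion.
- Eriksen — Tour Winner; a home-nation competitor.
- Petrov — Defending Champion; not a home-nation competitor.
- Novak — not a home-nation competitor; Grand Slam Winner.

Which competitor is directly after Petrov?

Vance

By status category: Dimitriou, Kowalski, Petrov and Vance (Defending Champion); then Novak and Pereira (Grand Slam Winner); then Eriksen (Tour Winner).
Among Dimitriou, Kowalski, Petrov and Vance, a home-nation competitor before not a home-nation competitor: Dimitriou (a home-nation competitor) before Kowalski, Petrov and Vance (not a home-nation competitor).
Among Kowalski, Petrov and Vance, alphabetically by surname: Kowalski before Petrov before Vance.
Novak and Pereira are each not a home-nation competitor, so the next rule applies.
Among Novak and Pereira, alphabetically by surname: Novak before Pereira.
Order: Dimitriou, Kowalski, Petrov, Vance, Novak, Pereira, Eriksen.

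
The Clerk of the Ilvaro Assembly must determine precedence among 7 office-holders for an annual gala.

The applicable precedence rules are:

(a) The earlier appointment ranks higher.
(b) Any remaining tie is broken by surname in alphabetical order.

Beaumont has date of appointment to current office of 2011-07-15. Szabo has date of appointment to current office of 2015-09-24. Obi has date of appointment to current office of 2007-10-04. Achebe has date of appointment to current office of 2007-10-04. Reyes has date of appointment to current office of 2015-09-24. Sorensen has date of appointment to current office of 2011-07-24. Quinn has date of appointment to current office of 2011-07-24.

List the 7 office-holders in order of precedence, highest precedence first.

Achebe, Obi, Beaumont, Quinn, Sorensen, Reyes, Szabo

By date of appointment to current office (earlier first): Achebe and Obi (both 2007-10-04); then Beaumont (2011-07-15); then Quinn and Sorensen (both 2011-07-24); then Reyes and Szabo (both 2015-09-24).
Among Achebe and Obi, alphabetically by surname: Achebe before Obi.
Among Quinn and Sorensen, alphabetically by surname: Quinn before Sorensen.
Among Reyes and Szabo, alphabetically by surname: Reyes before Szabo.
Full order: Achebe, Obi, Beaumont, Quinn, Sorensen, Reyes, Szabo.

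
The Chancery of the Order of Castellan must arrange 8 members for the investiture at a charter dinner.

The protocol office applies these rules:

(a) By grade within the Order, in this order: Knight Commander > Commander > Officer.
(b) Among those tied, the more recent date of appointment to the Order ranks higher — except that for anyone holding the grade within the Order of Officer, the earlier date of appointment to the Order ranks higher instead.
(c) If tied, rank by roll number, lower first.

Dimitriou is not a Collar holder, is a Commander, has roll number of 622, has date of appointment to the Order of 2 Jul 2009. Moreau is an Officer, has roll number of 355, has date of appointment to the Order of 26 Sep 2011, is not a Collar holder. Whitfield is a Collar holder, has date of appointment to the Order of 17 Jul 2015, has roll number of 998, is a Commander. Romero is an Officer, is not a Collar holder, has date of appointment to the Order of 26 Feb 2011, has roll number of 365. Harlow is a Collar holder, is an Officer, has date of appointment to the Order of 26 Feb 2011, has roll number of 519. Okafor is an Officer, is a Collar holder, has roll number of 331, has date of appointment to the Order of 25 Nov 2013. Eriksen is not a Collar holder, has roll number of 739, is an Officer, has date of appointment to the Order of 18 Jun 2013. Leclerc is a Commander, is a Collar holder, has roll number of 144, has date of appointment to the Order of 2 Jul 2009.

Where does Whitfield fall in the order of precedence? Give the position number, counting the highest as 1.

By grade within the Order: Whitfield, Leclerc and Dimitriou (Commander); then Romero, Harlow, Moreau, Eriksen and Okafor (Officer).
Among Whitfield, Leclerc and Dimitriou, by date of appointment to the Order (later first): Whitfield (17 Jul 2015) before Leclerc and Dimitriou (2 Jul 2009).
Among Leclerc and Dimitriou, by roll number (lower first): Leclerc (144) before Dimitriou (622).
Among Romero, Harlow, Moreau, Eriksen and Okafor, by date of appointment to the Order (earlier first) (reversed rule for this group): Romero and Harlow (26 Feb 2011) before Moreau (26 Sep 2011) before Eriksen (18 Jun 2013) before Okafor (25 Nov 2013).
Among Romero and Harlow, by roll number (lower first): Romero (365) before Harlow (519).
Order: Whitfield, Leclerc, Dimitriou, Romero, Harlow, Moreau, Eriksen, Okafor. So position 1.

1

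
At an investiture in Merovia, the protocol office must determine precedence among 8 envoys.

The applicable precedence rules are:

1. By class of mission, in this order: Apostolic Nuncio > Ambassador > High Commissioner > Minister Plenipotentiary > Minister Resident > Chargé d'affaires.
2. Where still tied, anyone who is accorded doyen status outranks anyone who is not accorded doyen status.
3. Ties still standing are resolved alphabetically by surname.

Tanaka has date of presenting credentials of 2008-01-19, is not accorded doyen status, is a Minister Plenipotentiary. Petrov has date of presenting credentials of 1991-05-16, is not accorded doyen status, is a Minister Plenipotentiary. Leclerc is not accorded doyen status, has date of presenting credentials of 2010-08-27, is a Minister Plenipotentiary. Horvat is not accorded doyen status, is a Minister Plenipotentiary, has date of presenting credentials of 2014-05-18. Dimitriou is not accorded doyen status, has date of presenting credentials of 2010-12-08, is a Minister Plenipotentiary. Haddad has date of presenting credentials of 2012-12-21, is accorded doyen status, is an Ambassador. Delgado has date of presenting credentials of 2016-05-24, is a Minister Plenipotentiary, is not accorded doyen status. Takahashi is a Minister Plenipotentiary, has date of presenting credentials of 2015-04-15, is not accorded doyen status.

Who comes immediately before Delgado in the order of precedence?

Haddad

By class of mission: Haddad (Ambassador); then Delgado, Dimitriou, Horvat, Leclerc, Petrov, Takahashi and Tanaka (Minister Plenipotentiary).
Delgado, Dimitriou, Horvat, Leclerc, Petrov, Takahashi and Tanaka are each not accorded doyen status, so the next rule applies.
Among Delgado, Dimitriou, Horvat, Leclerc, Petrov, Takahashi and Tanaka, alphabetically by surname: Delgado before Dimitriou before Horvat before Leclerc before Petrov before Takahashi before Tanaka.
Order: Haddad, Delgado, Dimitriou, Horvat, Leclerc, Petrov, Takahashi, Tanaka.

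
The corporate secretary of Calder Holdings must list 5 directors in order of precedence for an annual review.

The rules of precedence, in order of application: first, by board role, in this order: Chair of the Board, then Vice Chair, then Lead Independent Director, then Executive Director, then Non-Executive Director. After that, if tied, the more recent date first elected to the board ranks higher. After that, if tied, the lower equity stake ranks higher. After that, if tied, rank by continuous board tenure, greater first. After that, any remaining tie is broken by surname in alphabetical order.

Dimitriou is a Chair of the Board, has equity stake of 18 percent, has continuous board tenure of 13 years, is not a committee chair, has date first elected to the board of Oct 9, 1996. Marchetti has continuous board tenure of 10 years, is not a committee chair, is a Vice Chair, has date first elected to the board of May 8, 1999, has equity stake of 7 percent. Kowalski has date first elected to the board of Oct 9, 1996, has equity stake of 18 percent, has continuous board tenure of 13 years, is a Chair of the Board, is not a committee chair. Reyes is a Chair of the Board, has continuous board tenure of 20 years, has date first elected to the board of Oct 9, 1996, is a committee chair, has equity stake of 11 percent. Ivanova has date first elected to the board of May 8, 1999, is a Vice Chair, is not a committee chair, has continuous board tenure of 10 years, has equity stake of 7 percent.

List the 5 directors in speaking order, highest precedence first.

Reyes, Dimitriou, Kowalski, Ivanova, Marchetti

By board role: Reyes, Dimitriou and Kowalski (Chair of the Board); then Ivanova and Marchetti (Vice Chair).
Reyes, Dimitriou and Kowalski all have date first elected to the board Oct 9, 1996, so the next rule applies.
Among Reyes, Dimitriou and Kowalski, by equity stake (lower first): Reyes (11 percent) before Dimitriou and Kowalski (18 percent).
Dimitriou and Kowalski both have continuous board tenure 13 years, so the next rule applies.
Among Dimitriou and Kowalski, alphabetically by surname: Dimitriou before Kowalski.
Ivanova and Marchetti both have date first elected to the board May 8, 1999, so the next rule applies.
Ivanova and Marchetti both have equity stake 7 percent, so the next rule applies.
Ivanova and Marchetti both have continuous board tenure 10 years, so the next rule applies.
Among Ivanova and Marchetti, alphabetically by surname: Ivanova before Marchetti.
Full order: Reyes, Dimitriou, Kowalski, Ivanova, Marchetti.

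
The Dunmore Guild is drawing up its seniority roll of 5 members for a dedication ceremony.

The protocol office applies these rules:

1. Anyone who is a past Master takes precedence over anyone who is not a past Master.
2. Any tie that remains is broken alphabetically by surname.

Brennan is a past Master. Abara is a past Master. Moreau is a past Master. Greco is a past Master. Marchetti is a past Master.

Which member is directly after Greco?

By the first rule: Abara, Brennan, Greco, Marchetti and Moreau (each a past Master).
Among Abara, Brennan, Greco, Marchetti and Moreau, alphabetically by surname: Abara before Brennan before Greco before Marchetti before Moreau.
Order: Abara, Brennan, Greco, Marchetti, Moreau.

Marchetti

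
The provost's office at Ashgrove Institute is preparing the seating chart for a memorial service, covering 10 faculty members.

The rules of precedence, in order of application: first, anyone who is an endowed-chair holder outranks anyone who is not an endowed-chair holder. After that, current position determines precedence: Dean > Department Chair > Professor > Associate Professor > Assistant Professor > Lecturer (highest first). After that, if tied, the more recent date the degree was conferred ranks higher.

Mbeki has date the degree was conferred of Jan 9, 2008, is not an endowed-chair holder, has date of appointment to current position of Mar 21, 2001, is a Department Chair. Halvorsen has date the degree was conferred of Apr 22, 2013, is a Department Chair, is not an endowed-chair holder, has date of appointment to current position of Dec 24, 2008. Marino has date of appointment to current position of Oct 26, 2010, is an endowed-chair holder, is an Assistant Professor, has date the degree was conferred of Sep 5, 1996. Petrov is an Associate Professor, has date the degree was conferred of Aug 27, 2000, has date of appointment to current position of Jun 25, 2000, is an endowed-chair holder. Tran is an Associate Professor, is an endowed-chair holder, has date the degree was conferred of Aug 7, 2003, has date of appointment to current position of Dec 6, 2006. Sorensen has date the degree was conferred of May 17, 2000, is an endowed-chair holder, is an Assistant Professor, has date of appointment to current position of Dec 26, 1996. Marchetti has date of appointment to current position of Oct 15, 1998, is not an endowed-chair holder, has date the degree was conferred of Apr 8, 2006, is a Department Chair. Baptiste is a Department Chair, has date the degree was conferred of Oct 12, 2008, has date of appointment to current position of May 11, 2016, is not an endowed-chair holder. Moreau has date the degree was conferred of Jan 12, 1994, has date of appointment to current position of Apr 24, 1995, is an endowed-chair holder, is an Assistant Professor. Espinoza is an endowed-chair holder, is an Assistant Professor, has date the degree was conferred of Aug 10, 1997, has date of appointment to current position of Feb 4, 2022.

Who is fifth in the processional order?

Marino

By the first rule: Tran, Petrov, Sorensen, Espinoza, Marino and Moreau (each an endowed-chair holder); then Halvorsen, Baptiste, Mbeki and Marchetti (each not an endowed-chair holder).
Among Tran, Petrov, Sorensen, Espinoza, Marino and Moreau, by current position: Tran and Petrov (Associate Professor) before Sorensen, Espinoza, Marino and Moreau (Assistant Professor).
Among Tran and Petrov, by date the degree was conferred (later first): Tran (Aug 7, 2003) before Petrov (Aug 27, 2000).
Among Sorensen, Espinoza, Marino and Moreau, by date the degree was conferred (later first): Sorensen (May 17, 2000) before Espinoza (Aug 10, 1997) before Marino (Sep 5, 1996) before Moreau (Jan 12, 1994).
Halvorsen, Baptiste, Mbeki and Marchetti are each Department Chair, so the next rule applies.
Among Halvorsen, Baptiste, Mbeki and Marchetti, by date the degree was conferred (later first): Halvorsen (Apr 22, 2013) before Baptiste (Oct 12, 2008) before Mbeki (Jan 9, 2008) before Marchetti (Apr 8, 2006).
Order: Tran, Petrov, Sorensen, Espinoza, Marino, Moreau, Halvorsen, Baptiste, Mbeki, Marchetti.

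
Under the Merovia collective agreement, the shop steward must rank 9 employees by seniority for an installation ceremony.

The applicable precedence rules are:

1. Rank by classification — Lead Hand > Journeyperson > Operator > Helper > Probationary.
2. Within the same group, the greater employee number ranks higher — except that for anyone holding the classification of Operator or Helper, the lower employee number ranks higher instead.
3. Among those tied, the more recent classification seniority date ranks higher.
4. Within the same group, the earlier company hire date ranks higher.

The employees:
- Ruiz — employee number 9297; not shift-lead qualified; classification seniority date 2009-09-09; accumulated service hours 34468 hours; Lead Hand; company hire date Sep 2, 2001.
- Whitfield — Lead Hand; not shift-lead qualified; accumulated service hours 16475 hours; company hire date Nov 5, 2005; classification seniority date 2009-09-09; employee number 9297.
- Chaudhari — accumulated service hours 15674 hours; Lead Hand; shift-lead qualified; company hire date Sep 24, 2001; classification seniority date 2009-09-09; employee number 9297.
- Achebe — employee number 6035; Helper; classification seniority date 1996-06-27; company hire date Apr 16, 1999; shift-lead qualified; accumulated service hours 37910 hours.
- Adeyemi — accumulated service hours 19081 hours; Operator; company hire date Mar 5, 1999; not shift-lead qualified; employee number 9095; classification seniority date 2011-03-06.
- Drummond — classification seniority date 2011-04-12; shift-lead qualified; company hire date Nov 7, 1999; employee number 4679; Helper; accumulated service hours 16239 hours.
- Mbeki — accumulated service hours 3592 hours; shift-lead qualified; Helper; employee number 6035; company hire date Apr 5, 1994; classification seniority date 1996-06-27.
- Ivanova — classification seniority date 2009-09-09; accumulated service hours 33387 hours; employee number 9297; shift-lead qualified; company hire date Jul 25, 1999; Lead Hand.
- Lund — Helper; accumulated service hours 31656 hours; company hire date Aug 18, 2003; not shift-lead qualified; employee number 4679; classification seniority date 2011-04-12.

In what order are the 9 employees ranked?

By classification: Ivanova, Ruiz, Chaudhari and Whitfield (Lead Hand); then Adeyemi (Operator); then Drummond, Lund, Mbeki and Achebe (Helper).
Ivanova, Ruiz, Chaudhari and Whitfield all have employee number 9297, so the next rule applies.
Ivanova, Ruiz, Chaudhari and Whitfield all have classification seniority date 2009-09-09, so the next rule applies.
Among Ivanova, Ruiz, Chaudhari and Whitfield, by company hire date (earlier first): Ivanova (Jul 25, 1999) before Ruiz (Sep 2, 2001) before Chaudhari (Sep 24, 2001) before Whitfield (Nov 5, 2005).
Among Drummond, Lund, Mbeki and Achebe, by employee number (lower first) (reversed rule for this group): Drummond and Lund (4679) before Mbeki and Achebe (6035).
Drummond and Lund both have classification seniority date 2011-04-12, so the next rule applies.
Among Drummond and Lund, by company hire date (earlier first): Drummond (Nov 7, 1999) before Lund (Aug 18, 2003).
Mbeki and Achebe both have classification seniority date 1996-06-27, so the next rule applies.
Among Mbeki and Achebe, by company hire date (earlier first): Mbeki (Apr 5, 1994) before Achebe (Apr 16, 1999).
Full order: Ivanova, Ruiz, Chaudhari, Whitfield, Adeyemi, Drummond, Lund, Mbeki, Achebe.

Ivanova, Ruiz, Chaudhari, Whitfield, Adeyemi, Drummond, Lund, Mbeki, Achebe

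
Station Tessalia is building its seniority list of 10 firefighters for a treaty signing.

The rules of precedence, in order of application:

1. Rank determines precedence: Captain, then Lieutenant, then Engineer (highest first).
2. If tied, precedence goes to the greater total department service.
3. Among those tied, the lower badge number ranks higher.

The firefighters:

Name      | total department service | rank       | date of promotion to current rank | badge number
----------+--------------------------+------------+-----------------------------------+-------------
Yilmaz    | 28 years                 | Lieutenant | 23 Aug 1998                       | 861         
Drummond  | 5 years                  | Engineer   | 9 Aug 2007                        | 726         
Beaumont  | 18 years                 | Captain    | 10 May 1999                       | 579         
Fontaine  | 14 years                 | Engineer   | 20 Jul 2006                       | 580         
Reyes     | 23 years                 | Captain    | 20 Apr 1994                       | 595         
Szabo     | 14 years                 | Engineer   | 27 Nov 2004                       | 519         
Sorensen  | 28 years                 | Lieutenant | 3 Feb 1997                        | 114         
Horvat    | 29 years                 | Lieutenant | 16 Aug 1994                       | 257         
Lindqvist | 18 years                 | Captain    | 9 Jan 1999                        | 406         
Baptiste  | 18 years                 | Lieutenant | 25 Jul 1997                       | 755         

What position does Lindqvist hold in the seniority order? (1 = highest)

2

By rank: Reyes, Lindqvist and Beaumont (Captain); then Horvat, Sorensen, Yilmaz and Baptiste (Lieutenant); then Szabo, Fontaine and Drummond (Engineer).
Among Reyes, Lindqvist and Beaumont, by total department service (higher first): Reyes (23 years) before Lindqvist and Beaumont (18 years).
Among Lindqvist and Beaumont, by badge number (lower first): Lindqvist (406) before Beaumont (579).
Among Horvat, Sorensen, Yilmaz and Baptiste, by total department service (higher first): Horvat (29 years) before Sorensen and Yilmaz (28 years) before Baptiste (18 years).
Among Sorensen and Yilmaz, by badge number (lower first): Sorensen (114) before Yilmaz (861).
Among Szabo, Fontaine and Drummond, by total department service (higher first): Szabo and Fontaine (14 years) before Drummond (5 years).
Among Szabo and Fontaine, by badge number (lower first): Szabo (519) before Fontaine (580).
Order: Reyes, Lindqvist, Beaumont, Horvat, Sorensen, Yilmaz, Baptiste, Szabo, Fontaine, Drummond. So position 2.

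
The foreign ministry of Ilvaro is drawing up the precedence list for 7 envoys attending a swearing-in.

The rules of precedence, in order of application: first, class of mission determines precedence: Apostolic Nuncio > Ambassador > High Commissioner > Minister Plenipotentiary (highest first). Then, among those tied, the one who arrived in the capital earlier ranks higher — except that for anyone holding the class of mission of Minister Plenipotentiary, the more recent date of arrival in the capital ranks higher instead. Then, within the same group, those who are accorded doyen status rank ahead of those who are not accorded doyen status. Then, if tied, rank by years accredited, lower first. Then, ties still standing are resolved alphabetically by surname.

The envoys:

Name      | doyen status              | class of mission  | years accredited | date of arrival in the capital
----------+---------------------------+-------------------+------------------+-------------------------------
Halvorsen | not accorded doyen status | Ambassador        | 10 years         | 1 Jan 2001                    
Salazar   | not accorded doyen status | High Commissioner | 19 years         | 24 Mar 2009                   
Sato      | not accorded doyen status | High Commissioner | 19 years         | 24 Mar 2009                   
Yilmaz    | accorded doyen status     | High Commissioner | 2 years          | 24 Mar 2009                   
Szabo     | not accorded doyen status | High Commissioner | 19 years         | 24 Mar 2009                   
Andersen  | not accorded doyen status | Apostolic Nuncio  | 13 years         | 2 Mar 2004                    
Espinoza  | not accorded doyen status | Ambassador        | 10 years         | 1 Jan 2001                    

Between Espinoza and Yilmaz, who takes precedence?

By class of mission: Andersen (Apostolic Nuncio); then Espinoza and Halvorsen (Ambassador); then Yilmaz, Salazar, Sato and Szabo (High Commissioner).
Espinoza and Halvorsen both have date of arrival in the capital 1 Jan 2001, so the next rule applies.
Espinoza and Halvorsen are each not accorded doyen status, so the next rule applies.
Espinoza and Halvorsen both have years accredited 10 years, so the next rule applies.
Among Espinoza and Halvorsen, alphabetically by surname: Espinoza before Halvorsen.
Yilmaz, Salazar, Sato and Szabo all have date of arrival in the capital 24 Mar 2009, so the next rule applies.
Among Yilmaz, Salazar, Sato and Szabo, accorded doyen status before not accorded doyen status: Yilmaz (accorded doyen status) before Salazar, Sato and Szabo (not accorded doyen status).
Salazar, Sato and Szabo all have years accredited 19 years, so the next rule applies.
Among Salazar, Sato and Szabo, alphabetically by surname: Salazar before Sato before Szabo.
So Espinoza takes precedence.

Espinoza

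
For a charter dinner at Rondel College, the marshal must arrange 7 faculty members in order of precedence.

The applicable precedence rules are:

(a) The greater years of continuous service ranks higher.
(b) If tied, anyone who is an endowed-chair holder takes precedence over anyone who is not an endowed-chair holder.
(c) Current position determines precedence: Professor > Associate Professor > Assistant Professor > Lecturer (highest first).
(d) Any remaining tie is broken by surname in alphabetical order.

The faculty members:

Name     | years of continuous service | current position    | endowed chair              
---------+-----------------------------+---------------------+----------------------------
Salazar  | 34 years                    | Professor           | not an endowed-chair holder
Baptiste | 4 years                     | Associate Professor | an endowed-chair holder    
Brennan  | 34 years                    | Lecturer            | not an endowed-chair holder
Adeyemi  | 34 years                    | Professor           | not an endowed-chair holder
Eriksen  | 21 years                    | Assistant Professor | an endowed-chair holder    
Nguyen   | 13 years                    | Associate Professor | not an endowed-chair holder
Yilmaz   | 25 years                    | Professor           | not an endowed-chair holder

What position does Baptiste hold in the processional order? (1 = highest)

By years of continuous service (higher first): Adeyemi, Salazar and Brennan (each 34 years); then Yilmaz (25 years); then Eriksen (21 years); then Nguyen (13 years); then Baptiste (4 years).
Adeyemi, Salazar and Brennan are each not an endowed-chair holder, so the next rule applies.
Among Adeyemi, Salazar and Brennan, by current position: Adeyemi and Salazar (Professor) before Brennan (Lecturer).
Among Adeyemi and Salazar, alphabetically by surname: Adeyemi before Salazar.
Order: Adeyemi, Salazar, Brennan, Yilmaz, Eriksen, Nguyen, Baptiste. So position 7.

7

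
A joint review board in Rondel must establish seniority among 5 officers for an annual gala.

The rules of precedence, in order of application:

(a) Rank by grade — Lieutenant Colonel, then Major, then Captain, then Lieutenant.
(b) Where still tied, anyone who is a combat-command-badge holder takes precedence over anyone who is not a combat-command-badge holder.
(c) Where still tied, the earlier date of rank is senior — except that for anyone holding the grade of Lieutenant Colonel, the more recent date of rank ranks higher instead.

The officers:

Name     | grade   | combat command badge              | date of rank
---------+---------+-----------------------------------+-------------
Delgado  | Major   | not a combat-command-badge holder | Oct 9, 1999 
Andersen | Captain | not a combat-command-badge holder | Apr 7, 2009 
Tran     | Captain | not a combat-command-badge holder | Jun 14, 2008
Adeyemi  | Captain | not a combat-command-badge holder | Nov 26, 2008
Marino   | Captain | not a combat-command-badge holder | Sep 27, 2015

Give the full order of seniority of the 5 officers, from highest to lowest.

By grade: Delgado (Major); then Tran, Adeyemi, Andersen and Marino (Captain).
Tran, Adeyemi, Andersen and Marino are each not a combat-command-badge holder, so the next rule applies.
Among Tran, Adeyemi, Andersen and Marino, by date of rank (earlier first): Tran (Jun 14, 2008) before Adeyemi (Nov 26, 2008) before Andersen (Apr 7, 2009) before Marino (Sep 27, 2015).
Full order: Delgado, Tran, Adeyemi, Andersen, Marino.

Delgado, Tran, Adeyemi, Andersen, Marino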